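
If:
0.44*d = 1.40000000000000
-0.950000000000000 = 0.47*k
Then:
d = 3.18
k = -2.02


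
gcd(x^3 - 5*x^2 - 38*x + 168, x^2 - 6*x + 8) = x - 4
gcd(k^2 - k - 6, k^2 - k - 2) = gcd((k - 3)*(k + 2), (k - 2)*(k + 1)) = 1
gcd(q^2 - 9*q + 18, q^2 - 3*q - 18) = q - 6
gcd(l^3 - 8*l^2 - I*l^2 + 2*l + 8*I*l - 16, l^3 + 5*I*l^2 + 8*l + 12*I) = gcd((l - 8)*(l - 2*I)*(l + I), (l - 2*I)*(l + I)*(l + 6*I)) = l^2 - I*l + 2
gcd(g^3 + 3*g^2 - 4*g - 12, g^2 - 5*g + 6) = g - 2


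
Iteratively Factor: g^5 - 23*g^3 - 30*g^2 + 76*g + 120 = (g - 2)*(g^4 + 2*g^3 - 19*g^2 - 68*g - 60) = (g - 2)*(g + 2)*(g^3 - 19*g - 30) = (g - 2)*(g + 2)^2*(g^2 - 2*g - 15) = (g - 5)*(g - 2)*(g + 2)^2*(g + 3)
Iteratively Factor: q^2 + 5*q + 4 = (q + 1)*(q + 4)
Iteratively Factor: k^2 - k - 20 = (k - 5)*(k + 4)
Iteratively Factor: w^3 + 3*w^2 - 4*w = (w - 1)*(w^2 + 4*w) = w*(w - 1)*(w + 4)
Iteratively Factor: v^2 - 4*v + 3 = (v - 3)*(v - 1)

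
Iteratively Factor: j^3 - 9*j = (j)*(j^2 - 9) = j*(j - 3)*(j + 3)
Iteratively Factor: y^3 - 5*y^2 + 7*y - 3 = (y - 1)*(y^2 - 4*y + 3) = (y - 3)*(y - 1)*(y - 1)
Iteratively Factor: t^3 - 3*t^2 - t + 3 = (t - 3)*(t^2 - 1) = (t - 3)*(t - 1)*(t + 1)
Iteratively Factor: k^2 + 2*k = (k)*(k + 2)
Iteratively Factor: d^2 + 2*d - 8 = (d - 2)*(d + 4)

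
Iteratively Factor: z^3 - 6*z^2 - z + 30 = (z - 5)*(z^2 - z - 6) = (z - 5)*(z + 2)*(z - 3)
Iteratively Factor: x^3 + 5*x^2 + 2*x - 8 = (x + 2)*(x^2 + 3*x - 4) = (x - 1)*(x + 2)*(x + 4)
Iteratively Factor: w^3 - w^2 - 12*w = (w + 3)*(w^2 - 4*w) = (w - 4)*(w + 3)*(w)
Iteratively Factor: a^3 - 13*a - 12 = (a + 3)*(a^2 - 3*a - 4) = (a + 1)*(a + 3)*(a - 4)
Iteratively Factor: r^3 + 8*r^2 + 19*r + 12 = (r + 4)*(r^2 + 4*r + 3) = (r + 1)*(r + 4)*(r + 3)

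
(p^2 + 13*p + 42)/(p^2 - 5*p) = (p^2 + 13*p + 42)/(p*(p - 5))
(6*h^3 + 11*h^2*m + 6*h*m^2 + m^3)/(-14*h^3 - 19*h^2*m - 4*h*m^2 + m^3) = (-3*h - m)/(7*h - m)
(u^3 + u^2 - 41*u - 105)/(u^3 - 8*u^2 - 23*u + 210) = (u + 3)/(u - 6)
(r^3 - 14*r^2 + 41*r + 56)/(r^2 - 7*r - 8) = r - 7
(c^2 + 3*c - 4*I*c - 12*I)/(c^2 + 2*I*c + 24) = (c + 3)/(c + 6*I)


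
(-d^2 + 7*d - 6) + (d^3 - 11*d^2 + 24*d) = d^3 - 12*d^2 + 31*d - 6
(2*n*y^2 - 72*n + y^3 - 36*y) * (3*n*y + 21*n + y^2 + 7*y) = 6*n^2*y^3 + 42*n^2*y^2 - 216*n^2*y - 1512*n^2 + 5*n*y^4 + 35*n*y^3 - 180*n*y^2 - 1260*n*y + y^5 + 7*y^4 - 36*y^3 - 252*y^2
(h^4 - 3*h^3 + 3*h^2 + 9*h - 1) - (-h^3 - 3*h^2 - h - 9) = h^4 - 2*h^3 + 6*h^2 + 10*h + 8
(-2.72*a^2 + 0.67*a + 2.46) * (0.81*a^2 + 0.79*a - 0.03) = -2.2032*a^4 - 1.6061*a^3 + 2.6035*a^2 + 1.9233*a - 0.0738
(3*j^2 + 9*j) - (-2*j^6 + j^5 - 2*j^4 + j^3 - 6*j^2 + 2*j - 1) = 2*j^6 - j^5 + 2*j^4 - j^3 + 9*j^2 + 7*j + 1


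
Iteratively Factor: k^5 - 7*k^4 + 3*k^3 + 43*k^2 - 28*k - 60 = (k - 5)*(k^4 - 2*k^3 - 7*k^2 + 8*k + 12) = (k - 5)*(k - 2)*(k^3 - 7*k - 6) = (k - 5)*(k - 2)*(k + 2)*(k^2 - 2*k - 3) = (k - 5)*(k - 2)*(k + 1)*(k + 2)*(k - 3)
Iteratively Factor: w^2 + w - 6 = (w + 3)*(w - 2)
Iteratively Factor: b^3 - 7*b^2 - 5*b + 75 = (b + 3)*(b^2 - 10*b + 25) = (b - 5)*(b + 3)*(b - 5)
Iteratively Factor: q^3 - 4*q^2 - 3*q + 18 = (q - 3)*(q^2 - q - 6) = (q - 3)*(q + 2)*(q - 3)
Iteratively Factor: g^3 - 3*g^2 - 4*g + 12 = (g - 2)*(g^2 - g - 6) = (g - 2)*(g + 2)*(g - 3)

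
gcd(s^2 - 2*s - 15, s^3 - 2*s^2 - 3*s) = 1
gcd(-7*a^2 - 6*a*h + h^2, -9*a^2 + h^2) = 1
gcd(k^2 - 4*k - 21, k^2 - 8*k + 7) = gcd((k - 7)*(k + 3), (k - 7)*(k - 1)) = k - 7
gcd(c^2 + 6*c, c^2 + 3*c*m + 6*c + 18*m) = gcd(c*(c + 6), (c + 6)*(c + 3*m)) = c + 6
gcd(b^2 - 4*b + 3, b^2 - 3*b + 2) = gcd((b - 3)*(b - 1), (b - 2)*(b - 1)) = b - 1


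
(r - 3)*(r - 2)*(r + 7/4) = r^3 - 13*r^2/4 - 11*r/4 + 21/2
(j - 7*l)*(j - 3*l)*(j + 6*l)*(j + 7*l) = j^4 + 3*j^3*l - 67*j^2*l^2 - 147*j*l^3 + 882*l^4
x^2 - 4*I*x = x*(x - 4*I)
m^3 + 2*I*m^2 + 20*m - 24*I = (m - 2*I)^2*(m + 6*I)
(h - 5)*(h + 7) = h^2 + 2*h - 35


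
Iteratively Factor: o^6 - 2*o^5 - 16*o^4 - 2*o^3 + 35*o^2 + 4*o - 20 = (o + 1)*(o^5 - 3*o^4 - 13*o^3 + 11*o^2 + 24*o - 20) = (o + 1)*(o + 2)*(o^4 - 5*o^3 - 3*o^2 + 17*o - 10) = (o - 5)*(o + 1)*(o + 2)*(o^3 - 3*o + 2) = (o - 5)*(o + 1)*(o + 2)^2*(o^2 - 2*o + 1) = (o - 5)*(o - 1)*(o + 1)*(o + 2)^2*(o - 1)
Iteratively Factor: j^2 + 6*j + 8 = (j + 2)*(j + 4)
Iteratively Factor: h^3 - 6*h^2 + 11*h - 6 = (h - 2)*(h^2 - 4*h + 3) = (h - 2)*(h - 1)*(h - 3)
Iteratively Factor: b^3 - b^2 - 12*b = (b)*(b^2 - b - 12) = b*(b + 3)*(b - 4)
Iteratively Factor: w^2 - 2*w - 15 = (w - 5)*(w + 3)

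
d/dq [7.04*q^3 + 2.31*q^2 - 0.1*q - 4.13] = 21.12*q^2 + 4.62*q - 0.1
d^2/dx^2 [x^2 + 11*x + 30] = 2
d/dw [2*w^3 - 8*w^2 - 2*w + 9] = 6*w^2 - 16*w - 2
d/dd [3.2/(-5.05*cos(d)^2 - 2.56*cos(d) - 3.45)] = -(32.32*cos(d) + 8.192)*sin(d)/(5.05*cos(d)^2 + 2.56*cos(d) + 3.45)^2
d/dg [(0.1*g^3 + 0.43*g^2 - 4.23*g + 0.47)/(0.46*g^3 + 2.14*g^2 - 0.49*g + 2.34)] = (2.77555756156289e-17*g^5 + 0.0162*g^4 + 3.7936*g^3 + 8.8949*g^2 + 0.000799999999999912*g - 9.6679)/(0.2116*g^6 + 1.9688*g^5 + 4.1288*g^4 + 0.0556000000000001*g^3 + 10.2553*g^2 - 2.2932*g + 5.4756)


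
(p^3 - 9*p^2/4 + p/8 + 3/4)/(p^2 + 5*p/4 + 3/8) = (4*p^2 - 11*p + 6)/(4*p + 3)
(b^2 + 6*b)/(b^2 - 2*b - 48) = b/(b - 8)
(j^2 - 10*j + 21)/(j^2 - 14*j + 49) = (j - 3)/(j - 7)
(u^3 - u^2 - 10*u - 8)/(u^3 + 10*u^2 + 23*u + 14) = (u - 4)/(u + 7)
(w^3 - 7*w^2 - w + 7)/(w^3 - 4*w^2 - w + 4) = (w - 7)/(w - 4)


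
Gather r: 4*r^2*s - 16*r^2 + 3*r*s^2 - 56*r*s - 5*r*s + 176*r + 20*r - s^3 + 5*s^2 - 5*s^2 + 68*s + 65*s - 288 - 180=r^2*(4*s - 16) + r*(3*s^2 - 61*s + 196) - s^3 + 133*s - 468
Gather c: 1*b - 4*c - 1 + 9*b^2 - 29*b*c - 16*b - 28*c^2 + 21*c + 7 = 9*b^2 - 15*b - 28*c^2 + c*(17 - 29*b) + 6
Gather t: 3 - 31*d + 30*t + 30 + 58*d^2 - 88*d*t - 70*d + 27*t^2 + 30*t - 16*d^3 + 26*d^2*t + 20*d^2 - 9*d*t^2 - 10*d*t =-16*d^3 + 78*d^2 - 101*d + t^2*(27 - 9*d) + t*(26*d^2 - 98*d + 60) + 33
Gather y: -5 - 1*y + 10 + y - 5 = 0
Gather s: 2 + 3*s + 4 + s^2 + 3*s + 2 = s^2 + 6*s + 8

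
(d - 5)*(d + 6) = d^2 + d - 30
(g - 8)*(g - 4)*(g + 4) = g^3 - 8*g^2 - 16*g + 128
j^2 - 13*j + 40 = (j - 8)*(j - 5)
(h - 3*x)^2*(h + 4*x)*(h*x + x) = h^4*x - 2*h^3*x^2 + h^3*x - 15*h^2*x^3 - 2*h^2*x^2 + 36*h*x^4 - 15*h*x^3 + 36*x^4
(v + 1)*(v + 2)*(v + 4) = v^3 + 7*v^2 + 14*v + 8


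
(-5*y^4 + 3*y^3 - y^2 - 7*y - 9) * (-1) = 5*y^4 - 3*y^3 + y^2 + 7*y + 9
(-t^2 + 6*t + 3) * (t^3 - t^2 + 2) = -t^5 + 7*t^4 - 3*t^3 - 5*t^2 + 12*t + 6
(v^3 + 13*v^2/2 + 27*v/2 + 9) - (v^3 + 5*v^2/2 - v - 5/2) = 4*v^2 + 29*v/2 + 23/2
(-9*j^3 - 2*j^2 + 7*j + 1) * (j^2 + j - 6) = -9*j^5 - 11*j^4 + 59*j^3 + 20*j^2 - 41*j - 6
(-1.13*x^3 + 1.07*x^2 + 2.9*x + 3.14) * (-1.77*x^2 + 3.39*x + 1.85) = 2.0001*x^5 - 5.7246*x^4 - 3.5962*x^3 + 6.2527*x^2 + 16.0096*x + 5.809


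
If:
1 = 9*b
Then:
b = 1/9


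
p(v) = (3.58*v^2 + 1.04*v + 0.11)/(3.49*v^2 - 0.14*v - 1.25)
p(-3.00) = 0.96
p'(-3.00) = -0.01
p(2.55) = 1.23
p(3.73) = 1.15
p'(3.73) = -0.04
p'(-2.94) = -0.01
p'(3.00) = -0.08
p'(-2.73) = -0.01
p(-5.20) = 0.98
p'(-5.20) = -0.01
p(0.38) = -1.28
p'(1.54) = -0.56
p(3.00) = 1.19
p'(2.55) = -0.12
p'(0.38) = -8.73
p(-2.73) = 0.95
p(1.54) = 1.50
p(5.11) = 1.11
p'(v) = (0.14 - 6.98*v)*(3.58*v^2 + 1.04*v + 0.11)/(3.49*v^2 - 0.14*v - 1.25)^2 + (7.16*v + 1.04)/(3.49*v^2 - 0.14*v - 1.25)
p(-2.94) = 0.95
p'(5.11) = -0.02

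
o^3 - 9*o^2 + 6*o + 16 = (o - 8)*(o - 2)*(o + 1)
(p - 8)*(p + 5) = p^2 - 3*p - 40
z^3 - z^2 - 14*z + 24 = (z - 3)*(z - 2)*(z + 4)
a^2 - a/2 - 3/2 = (a - 3/2)*(a + 1)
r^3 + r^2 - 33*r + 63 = (r - 3)^2*(r + 7)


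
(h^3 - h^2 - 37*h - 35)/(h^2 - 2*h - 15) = (-h^3 + h^2 + 37*h + 35)/(-h^2 + 2*h + 15)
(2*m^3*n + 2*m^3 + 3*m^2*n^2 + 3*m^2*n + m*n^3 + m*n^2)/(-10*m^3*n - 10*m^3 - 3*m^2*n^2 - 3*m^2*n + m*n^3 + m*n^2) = (-m - n)/(5*m - n)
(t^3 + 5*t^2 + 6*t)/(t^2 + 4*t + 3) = t*(t + 2)/(t + 1)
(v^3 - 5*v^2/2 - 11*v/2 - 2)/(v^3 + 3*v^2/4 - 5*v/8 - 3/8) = 4*(v - 4)/(4*v - 3)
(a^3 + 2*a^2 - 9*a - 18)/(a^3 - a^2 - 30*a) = (-a^3 - 2*a^2 + 9*a + 18)/(a*(-a^2 + a + 30))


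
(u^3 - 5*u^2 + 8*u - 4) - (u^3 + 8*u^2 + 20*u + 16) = -13*u^2 - 12*u - 20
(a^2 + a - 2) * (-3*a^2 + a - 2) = -3*a^4 - 2*a^3 + 5*a^2 - 4*a + 4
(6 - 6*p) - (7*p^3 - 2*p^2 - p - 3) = -7*p^3 + 2*p^2 - 5*p + 9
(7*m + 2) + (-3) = 7*m - 1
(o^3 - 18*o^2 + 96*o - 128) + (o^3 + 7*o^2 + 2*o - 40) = 2*o^3 - 11*o^2 + 98*o - 168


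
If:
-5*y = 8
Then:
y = -8/5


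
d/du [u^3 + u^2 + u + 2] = 3*u^2 + 2*u + 1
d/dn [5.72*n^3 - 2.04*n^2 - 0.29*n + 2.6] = 17.16*n^2 - 4.08*n - 0.29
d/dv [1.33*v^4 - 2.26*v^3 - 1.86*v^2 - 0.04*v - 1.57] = 5.32*v^3 - 6.78*v^2 - 3.72*v - 0.04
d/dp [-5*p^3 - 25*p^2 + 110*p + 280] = -15*p^2 - 50*p + 110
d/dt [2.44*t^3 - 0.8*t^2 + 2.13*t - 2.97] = 7.32*t^2 - 1.6*t + 2.13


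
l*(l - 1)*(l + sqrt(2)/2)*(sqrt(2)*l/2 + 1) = sqrt(2)*l^4/2 - sqrt(2)*l^3/2 + 3*l^3/2 - 3*l^2/2 + sqrt(2)*l^2/2 - sqrt(2)*l/2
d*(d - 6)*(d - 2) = d^3 - 8*d^2 + 12*d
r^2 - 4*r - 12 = (r - 6)*(r + 2)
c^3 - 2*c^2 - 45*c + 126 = (c - 6)*(c - 3)*(c + 7)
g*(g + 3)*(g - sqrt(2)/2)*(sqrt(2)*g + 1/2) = sqrt(2)*g^4 - g^3/2 + 3*sqrt(2)*g^3 - 3*g^2/2 - sqrt(2)*g^2/4 - 3*sqrt(2)*g/4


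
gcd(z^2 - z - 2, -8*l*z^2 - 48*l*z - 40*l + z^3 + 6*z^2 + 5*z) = z + 1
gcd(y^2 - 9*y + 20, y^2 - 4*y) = y - 4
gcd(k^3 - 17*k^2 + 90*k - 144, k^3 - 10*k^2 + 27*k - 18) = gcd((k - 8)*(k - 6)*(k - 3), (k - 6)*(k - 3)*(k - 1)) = k^2 - 9*k + 18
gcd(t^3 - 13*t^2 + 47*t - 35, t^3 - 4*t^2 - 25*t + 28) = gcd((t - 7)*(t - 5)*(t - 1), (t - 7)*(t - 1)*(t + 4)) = t^2 - 8*t + 7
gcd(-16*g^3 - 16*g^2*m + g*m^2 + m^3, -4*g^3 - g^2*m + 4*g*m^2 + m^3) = 4*g^2 + 5*g*m + m^2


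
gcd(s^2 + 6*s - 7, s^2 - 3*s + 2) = s - 1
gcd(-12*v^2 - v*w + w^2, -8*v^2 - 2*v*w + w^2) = 4*v - w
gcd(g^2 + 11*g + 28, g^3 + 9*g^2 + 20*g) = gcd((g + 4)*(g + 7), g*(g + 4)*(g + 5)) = g + 4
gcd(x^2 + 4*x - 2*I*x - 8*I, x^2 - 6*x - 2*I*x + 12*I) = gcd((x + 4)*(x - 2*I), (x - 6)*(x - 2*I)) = x - 2*I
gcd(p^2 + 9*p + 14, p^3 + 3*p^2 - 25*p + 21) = p + 7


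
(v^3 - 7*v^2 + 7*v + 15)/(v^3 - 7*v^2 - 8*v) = (v^2 - 8*v + 15)/(v*(v - 8))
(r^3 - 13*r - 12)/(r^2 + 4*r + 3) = r - 4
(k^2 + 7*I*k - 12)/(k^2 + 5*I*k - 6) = (k + 4*I)/(k + 2*I)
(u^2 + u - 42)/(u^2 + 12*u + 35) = (u - 6)/(u + 5)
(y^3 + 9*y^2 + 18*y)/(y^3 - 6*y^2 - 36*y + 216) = y*(y + 3)/(y^2 - 12*y + 36)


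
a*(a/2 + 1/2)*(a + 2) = a^3/2 + 3*a^2/2 + a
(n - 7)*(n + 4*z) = n^2 + 4*n*z - 7*n - 28*z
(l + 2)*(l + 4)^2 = l^3 + 10*l^2 + 32*l + 32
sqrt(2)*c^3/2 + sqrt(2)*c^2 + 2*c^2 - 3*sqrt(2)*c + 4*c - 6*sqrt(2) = (c - sqrt(2))*(c + 3*sqrt(2))*(sqrt(2)*c/2 + sqrt(2))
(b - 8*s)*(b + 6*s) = b^2 - 2*b*s - 48*s^2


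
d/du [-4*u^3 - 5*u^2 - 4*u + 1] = -12*u^2 - 10*u - 4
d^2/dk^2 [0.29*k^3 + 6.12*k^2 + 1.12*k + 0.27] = 1.74*k + 12.24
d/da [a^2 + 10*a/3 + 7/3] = 2*a + 10/3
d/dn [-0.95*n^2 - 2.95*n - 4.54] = -1.9*n - 2.95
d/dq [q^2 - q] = 2*q - 1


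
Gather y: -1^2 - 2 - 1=-4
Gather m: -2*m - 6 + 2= -2*m - 4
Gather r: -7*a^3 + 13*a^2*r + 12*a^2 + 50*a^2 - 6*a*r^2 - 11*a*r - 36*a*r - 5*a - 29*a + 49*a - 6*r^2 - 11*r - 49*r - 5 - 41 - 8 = -7*a^3 + 62*a^2 + 15*a + r^2*(-6*a - 6) + r*(13*a^2 - 47*a - 60) - 54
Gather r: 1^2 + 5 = 6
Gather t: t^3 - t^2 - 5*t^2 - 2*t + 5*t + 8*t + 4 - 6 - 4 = t^3 - 6*t^2 + 11*t - 6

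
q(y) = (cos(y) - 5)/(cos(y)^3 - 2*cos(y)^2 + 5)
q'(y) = (3*sin(y)*cos(y)^2 - 4*sin(y)*cos(y))*(cos(y) - 5)/(cos(y)^3 - 2*cos(y)^2 + 5)^2 - sin(y)/(cos(y)^3 - 2*cos(y)^2 + 5) = (2*cos(y)^3 - 17*cos(y)^2 + 20*cos(y) - 5)*sin(y)/(cos(y)^3 - 2*cos(y)^2 + 5)^2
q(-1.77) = -1.06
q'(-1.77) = 0.39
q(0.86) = -0.98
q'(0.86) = 0.05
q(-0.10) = -1.00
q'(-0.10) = -0.00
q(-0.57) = -0.99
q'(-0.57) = -0.03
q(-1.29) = -0.97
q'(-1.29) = 0.03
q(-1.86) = -1.10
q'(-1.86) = 0.50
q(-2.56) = -1.93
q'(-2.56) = 2.09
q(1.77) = -1.06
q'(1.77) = -0.39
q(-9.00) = -2.29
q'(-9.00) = 2.40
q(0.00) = -1.00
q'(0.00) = 0.00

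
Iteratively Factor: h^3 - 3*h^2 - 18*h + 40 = (h - 2)*(h^2 - h - 20) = (h - 2)*(h + 4)*(h - 5)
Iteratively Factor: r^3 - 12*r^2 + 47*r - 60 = (r - 4)*(r^2 - 8*r + 15) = (r - 4)*(r - 3)*(r - 5)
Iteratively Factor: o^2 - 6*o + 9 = (o - 3)*(o - 3)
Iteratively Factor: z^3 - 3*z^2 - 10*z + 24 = (z + 3)*(z^2 - 6*z + 8) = (z - 2)*(z + 3)*(z - 4)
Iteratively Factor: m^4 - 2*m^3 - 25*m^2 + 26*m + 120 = (m + 2)*(m^3 - 4*m^2 - 17*m + 60) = (m + 2)*(m + 4)*(m^2 - 8*m + 15) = (m - 3)*(m + 2)*(m + 4)*(m - 5)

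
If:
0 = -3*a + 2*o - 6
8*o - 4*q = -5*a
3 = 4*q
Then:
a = -21/17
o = 39/34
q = 3/4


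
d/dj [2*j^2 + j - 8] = 4*j + 1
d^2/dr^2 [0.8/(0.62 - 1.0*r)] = -1.6/(1.0*r - 0.62)^3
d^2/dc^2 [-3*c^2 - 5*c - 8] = -6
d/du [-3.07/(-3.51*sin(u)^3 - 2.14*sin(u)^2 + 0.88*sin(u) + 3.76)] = (-32.3271*sin(u)^2 - 13.1396*sin(u) + 2.7016)*cos(u)/(3.51*sin(u)^3 + 2.14*sin(u)^2 - 0.88*sin(u) - 3.76)^2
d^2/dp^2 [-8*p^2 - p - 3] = -16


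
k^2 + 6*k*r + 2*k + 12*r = (k + 2)*(k + 6*r)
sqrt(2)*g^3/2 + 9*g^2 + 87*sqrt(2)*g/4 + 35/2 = (g + 7*sqrt(2)/2)*(g + 5*sqrt(2))*(sqrt(2)*g/2 + 1/2)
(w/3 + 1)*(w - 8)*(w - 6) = w^3/3 - 11*w^2/3 + 2*w + 48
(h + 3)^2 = h^2 + 6*h + 9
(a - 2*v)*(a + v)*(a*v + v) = a^3*v - a^2*v^2 + a^2*v - 2*a*v^3 - a*v^2 - 2*v^3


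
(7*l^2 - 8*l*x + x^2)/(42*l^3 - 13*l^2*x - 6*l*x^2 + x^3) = (-l + x)/(-6*l^2 + l*x + x^2)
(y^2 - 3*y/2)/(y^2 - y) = (y - 3/2)/(y - 1)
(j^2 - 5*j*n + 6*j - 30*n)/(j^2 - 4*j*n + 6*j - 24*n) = (j - 5*n)/(j - 4*n)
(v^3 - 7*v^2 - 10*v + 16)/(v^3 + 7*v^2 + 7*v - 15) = (v^2 - 6*v - 16)/(v^2 + 8*v + 15)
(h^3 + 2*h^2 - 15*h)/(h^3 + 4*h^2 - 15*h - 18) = h*(h + 5)/(h^2 + 7*h + 6)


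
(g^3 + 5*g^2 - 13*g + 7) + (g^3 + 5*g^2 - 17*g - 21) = 2*g^3 + 10*g^2 - 30*g - 14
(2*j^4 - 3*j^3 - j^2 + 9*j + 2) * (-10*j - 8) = -20*j^5 + 14*j^4 + 34*j^3 - 82*j^2 - 92*j - 16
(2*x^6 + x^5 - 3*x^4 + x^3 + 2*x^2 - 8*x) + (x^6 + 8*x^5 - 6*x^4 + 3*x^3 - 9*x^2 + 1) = 3*x^6 + 9*x^5 - 9*x^4 + 4*x^3 - 7*x^2 - 8*x + 1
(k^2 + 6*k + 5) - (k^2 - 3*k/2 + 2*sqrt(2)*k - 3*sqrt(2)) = -2*sqrt(2)*k + 15*k/2 + 3*sqrt(2) + 5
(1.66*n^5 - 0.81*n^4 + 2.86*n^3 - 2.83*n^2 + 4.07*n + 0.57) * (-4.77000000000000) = -7.9182*n^5 + 3.8637*n^4 - 13.6422*n^3 + 13.4991*n^2 - 19.4139*n - 2.7189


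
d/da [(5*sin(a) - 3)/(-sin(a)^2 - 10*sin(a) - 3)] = (5*sin(a)^2 - 6*sin(a) - 45)*cos(a)/(sin(a)^2 + 10*sin(a) + 3)^2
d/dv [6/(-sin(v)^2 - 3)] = 24*sin(2*v)/(7 - cos(2*v))^2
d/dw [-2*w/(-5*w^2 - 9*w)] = -10/(5*w + 9)^2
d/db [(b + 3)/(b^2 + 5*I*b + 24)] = (b^2 + 5*I*b - (b + 3)*(2*b + 5*I) + 24)/(b^2 + 5*I*b + 24)^2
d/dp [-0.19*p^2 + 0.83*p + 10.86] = 0.83 - 0.38*p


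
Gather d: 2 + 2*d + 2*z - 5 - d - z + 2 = d + z - 1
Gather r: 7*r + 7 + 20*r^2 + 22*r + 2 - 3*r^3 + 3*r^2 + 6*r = -3*r^3 + 23*r^2 + 35*r + 9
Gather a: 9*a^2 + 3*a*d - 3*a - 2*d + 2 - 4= 9*a^2 + a*(3*d - 3) - 2*d - 2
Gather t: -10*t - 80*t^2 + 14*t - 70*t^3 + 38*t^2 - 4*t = -70*t^3 - 42*t^2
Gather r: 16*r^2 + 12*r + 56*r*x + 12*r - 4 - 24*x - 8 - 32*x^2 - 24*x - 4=16*r^2 + r*(56*x + 24) - 32*x^2 - 48*x - 16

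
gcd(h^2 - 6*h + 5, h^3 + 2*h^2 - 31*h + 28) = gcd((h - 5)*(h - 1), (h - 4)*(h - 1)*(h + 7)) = h - 1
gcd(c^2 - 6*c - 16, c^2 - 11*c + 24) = c - 8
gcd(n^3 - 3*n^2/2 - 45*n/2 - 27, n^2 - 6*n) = n - 6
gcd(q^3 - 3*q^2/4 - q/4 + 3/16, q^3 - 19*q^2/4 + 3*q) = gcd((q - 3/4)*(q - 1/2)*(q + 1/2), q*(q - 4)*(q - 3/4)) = q - 3/4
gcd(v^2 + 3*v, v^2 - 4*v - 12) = 1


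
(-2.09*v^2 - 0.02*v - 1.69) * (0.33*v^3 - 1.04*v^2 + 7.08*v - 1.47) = -0.6897*v^5 + 2.167*v^4 - 15.3341*v^3 + 4.6883*v^2 - 11.9358*v + 2.4843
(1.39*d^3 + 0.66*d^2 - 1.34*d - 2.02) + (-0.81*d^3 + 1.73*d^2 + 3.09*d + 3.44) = 0.58*d^3 + 2.39*d^2 + 1.75*d + 1.42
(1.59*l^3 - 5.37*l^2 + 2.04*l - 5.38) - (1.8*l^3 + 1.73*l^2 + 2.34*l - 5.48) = -0.21*l^3 - 7.1*l^2 - 0.3*l + 0.100000000000001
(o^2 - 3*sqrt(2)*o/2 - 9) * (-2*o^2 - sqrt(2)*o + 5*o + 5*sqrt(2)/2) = -2*o^4 + 2*sqrt(2)*o^3 + 5*o^3 - 5*sqrt(2)*o^2 + 21*o^2 - 105*o/2 + 9*sqrt(2)*o - 45*sqrt(2)/2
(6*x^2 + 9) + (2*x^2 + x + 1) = 8*x^2 + x + 10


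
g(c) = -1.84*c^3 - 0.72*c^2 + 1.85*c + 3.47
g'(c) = -5.52*c^2 - 1.44*c + 1.85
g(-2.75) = 31.20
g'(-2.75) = -35.94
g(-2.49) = 22.81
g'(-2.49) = -28.79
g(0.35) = 3.95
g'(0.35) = 0.67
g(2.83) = -38.76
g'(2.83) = -46.43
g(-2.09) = 13.26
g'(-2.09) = -19.25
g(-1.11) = 3.05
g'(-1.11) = -3.35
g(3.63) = -87.31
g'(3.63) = -76.11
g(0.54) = 3.97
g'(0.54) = -0.54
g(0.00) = 3.47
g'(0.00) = 1.85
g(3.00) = -47.14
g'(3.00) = -52.15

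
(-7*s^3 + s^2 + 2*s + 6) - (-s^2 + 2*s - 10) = -7*s^3 + 2*s^2 + 16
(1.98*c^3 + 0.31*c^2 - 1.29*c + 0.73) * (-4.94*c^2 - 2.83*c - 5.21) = -9.7812*c^5 - 7.1348*c^4 - 4.8205*c^3 - 1.5706*c^2 + 4.655*c - 3.8033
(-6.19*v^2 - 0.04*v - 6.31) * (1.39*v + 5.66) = -8.6041*v^3 - 35.091*v^2 - 8.9973*v - 35.7146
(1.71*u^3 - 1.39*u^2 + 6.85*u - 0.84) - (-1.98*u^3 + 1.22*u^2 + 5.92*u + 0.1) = 3.69*u^3 - 2.61*u^2 + 0.93*u - 0.94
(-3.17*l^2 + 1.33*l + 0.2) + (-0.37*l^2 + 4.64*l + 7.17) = -3.54*l^2 + 5.97*l + 7.37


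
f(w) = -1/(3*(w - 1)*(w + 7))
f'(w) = 1/(3*(w - 1)*(w + 7)^2) + 1/(3*(w - 1)^2*(w + 7))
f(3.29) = -0.01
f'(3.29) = 0.01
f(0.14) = 0.05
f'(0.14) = 0.06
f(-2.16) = 0.02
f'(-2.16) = 0.00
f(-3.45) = 0.02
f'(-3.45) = -0.00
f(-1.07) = 0.03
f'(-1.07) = 0.01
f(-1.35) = 0.03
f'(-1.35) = 0.01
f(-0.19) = 0.04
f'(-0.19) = 0.03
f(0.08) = 0.05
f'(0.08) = 0.05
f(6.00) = -0.00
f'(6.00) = 0.00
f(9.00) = 0.00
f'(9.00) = 0.00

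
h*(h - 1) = h^2 - h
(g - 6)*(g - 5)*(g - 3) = g^3 - 14*g^2 + 63*g - 90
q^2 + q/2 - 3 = (q - 3/2)*(q + 2)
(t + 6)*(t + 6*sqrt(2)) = t^2 + 6*t + 6*sqrt(2)*t + 36*sqrt(2)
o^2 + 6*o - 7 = (o - 1)*(o + 7)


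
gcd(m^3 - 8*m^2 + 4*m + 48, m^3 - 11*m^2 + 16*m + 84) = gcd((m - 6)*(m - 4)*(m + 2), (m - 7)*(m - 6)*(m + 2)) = m^2 - 4*m - 12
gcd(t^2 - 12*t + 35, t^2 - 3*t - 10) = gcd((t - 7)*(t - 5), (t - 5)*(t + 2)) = t - 5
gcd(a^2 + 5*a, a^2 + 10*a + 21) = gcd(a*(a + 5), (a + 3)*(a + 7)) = 1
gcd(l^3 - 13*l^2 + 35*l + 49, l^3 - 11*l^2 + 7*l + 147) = l^2 - 14*l + 49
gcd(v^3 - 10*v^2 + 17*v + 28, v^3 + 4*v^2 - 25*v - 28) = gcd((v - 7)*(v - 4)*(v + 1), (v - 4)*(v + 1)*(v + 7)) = v^2 - 3*v - 4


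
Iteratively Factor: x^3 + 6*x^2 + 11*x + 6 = (x + 1)*(x^2 + 5*x + 6) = (x + 1)*(x + 3)*(x + 2)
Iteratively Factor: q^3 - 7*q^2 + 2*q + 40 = (q + 2)*(q^2 - 9*q + 20) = (q - 4)*(q + 2)*(q - 5)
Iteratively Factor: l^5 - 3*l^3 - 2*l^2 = (l - 2)*(l^4 + 2*l^3 + l^2) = (l - 2)*(l + 1)*(l^3 + l^2) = l*(l - 2)*(l + 1)*(l^2 + l) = l^2*(l - 2)*(l + 1)*(l + 1)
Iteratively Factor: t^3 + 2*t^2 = (t + 2)*(t^2) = t*(t + 2)*(t)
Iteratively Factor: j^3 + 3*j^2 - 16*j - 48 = (j - 4)*(j^2 + 7*j + 12) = (j - 4)*(j + 4)*(j + 3)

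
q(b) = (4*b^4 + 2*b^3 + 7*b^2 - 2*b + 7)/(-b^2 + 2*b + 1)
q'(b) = (2*b - 2)*(4*b^4 + 2*b^3 + 7*b^2 - 2*b + 7)/(-b^2 + 2*b + 1)^2 + (16*b^3 + 6*b^2 + 14*b - 2)/(-b^2 + 2*b + 1) = 2*(-4*b^5 + 11*b^4 + 12*b^3 + 9*b^2 + 14*b - 8)/(b^4 - 4*b^3 + 2*b^2 + 4*b + 1)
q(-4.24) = -50.34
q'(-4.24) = 25.36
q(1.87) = 72.18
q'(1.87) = 221.53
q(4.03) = -180.84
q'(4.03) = -14.37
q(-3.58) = -35.26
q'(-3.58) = 20.36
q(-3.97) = -43.78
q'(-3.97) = 23.30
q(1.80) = 58.63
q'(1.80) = 168.94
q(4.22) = -184.27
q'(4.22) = -21.47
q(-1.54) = -9.41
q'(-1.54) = 4.49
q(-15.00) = -777.02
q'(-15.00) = 110.23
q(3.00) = -221.00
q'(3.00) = 179.00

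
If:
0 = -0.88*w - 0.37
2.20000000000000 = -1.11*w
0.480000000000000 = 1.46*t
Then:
No Solution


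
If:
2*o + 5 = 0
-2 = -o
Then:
No Solution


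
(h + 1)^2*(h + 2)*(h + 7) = h^4 + 11*h^3 + 33*h^2 + 37*h + 14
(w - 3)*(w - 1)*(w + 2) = w^3 - 2*w^2 - 5*w + 6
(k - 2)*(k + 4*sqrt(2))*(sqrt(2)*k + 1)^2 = 2*k^4 - 4*k^3 + 10*sqrt(2)*k^3 - 20*sqrt(2)*k^2 + 17*k^2 - 34*k + 4*sqrt(2)*k - 8*sqrt(2)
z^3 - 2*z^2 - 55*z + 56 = (z - 8)*(z - 1)*(z + 7)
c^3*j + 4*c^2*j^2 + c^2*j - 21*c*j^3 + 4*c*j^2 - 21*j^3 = (c - 3*j)*(c + 7*j)*(c*j + j)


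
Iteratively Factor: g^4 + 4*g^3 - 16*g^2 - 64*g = (g + 4)*(g^3 - 16*g) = (g - 4)*(g + 4)*(g^2 + 4*g) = (g - 4)*(g + 4)^2*(g)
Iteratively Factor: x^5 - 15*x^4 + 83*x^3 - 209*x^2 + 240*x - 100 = (x - 2)*(x^4 - 13*x^3 + 57*x^2 - 95*x + 50) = (x - 5)*(x - 2)*(x^3 - 8*x^2 + 17*x - 10) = (x - 5)*(x - 2)*(x - 1)*(x^2 - 7*x + 10) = (x - 5)*(x - 2)^2*(x - 1)*(x - 5)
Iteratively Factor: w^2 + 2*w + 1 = (w + 1)*(w + 1)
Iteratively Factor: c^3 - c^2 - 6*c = (c - 3)*(c^2 + 2*c) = c*(c - 3)*(c + 2)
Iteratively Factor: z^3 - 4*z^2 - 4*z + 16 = (z - 4)*(z^2 - 4) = (z - 4)*(z + 2)*(z - 2)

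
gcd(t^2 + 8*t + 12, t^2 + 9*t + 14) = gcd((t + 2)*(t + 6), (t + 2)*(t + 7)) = t + 2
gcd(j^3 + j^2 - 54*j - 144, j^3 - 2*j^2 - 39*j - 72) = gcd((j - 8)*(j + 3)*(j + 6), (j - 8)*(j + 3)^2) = j^2 - 5*j - 24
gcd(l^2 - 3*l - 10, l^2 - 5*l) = l - 5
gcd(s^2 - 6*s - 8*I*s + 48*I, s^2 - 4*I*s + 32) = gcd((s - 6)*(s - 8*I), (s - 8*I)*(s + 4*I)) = s - 8*I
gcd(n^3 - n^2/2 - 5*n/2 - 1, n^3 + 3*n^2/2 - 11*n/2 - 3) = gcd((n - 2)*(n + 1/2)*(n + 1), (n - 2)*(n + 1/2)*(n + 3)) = n^2 - 3*n/2 - 1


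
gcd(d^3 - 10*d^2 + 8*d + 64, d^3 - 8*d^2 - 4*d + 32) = d^2 - 6*d - 16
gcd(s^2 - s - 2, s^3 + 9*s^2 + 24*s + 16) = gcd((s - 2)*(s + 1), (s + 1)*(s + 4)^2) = s + 1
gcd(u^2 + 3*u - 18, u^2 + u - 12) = u - 3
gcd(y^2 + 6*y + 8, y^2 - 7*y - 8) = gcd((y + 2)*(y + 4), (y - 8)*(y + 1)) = 1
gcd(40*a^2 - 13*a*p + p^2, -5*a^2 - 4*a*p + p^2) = -5*a + p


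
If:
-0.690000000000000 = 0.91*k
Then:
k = -0.76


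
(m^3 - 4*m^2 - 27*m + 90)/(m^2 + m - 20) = (m^2 - 9*m + 18)/(m - 4)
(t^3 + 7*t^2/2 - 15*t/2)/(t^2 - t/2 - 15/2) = t*(-2*t^2 - 7*t + 15)/(-2*t^2 + t + 15)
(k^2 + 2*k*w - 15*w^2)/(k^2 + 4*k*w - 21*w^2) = (k + 5*w)/(k + 7*w)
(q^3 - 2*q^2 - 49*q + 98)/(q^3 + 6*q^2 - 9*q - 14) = (q - 7)/(q + 1)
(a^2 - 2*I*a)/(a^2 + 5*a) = (a - 2*I)/(a + 5)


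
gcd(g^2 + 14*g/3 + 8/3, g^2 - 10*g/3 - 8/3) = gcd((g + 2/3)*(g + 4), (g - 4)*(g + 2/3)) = g + 2/3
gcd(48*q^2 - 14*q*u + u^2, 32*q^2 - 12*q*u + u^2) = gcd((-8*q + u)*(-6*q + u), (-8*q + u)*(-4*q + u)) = 8*q - u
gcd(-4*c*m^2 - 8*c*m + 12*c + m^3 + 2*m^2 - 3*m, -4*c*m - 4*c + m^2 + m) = 4*c - m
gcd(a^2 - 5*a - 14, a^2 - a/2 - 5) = a + 2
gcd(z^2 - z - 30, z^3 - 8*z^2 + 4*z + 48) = z - 6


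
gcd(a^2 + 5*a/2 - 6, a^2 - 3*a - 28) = a + 4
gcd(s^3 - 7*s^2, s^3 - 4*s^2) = s^2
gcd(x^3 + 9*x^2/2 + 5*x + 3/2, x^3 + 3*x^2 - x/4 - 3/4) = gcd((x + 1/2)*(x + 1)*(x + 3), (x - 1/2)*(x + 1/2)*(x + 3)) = x^2 + 7*x/2 + 3/2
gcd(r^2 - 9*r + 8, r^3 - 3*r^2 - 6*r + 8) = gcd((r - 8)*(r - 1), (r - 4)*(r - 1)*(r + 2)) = r - 1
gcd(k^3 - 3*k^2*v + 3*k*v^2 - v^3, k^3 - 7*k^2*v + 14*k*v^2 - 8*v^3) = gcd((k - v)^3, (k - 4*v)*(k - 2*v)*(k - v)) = -k + v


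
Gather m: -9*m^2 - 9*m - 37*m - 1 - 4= -9*m^2 - 46*m - 5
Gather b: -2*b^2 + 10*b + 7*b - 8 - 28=-2*b^2 + 17*b - 36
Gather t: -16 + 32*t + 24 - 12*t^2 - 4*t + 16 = -12*t^2 + 28*t + 24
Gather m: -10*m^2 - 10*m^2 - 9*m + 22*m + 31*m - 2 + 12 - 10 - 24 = -20*m^2 + 44*m - 24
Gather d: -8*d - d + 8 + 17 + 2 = 27 - 9*d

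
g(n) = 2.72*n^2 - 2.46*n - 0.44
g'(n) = 5.44*n - 2.46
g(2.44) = 9.75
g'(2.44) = 10.81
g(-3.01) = 31.61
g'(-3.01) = -18.83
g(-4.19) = 57.62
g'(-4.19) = -25.25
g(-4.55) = 67.06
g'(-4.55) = -27.21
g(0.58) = -0.95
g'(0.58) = 0.70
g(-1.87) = 13.67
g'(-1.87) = -12.63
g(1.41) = 1.50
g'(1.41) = 5.21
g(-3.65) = 44.78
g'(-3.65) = -22.32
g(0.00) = -0.44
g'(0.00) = -2.46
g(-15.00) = 648.46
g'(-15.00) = -84.06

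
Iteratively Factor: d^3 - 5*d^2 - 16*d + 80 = (d - 5)*(d^2 - 16) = (d - 5)*(d - 4)*(d + 4)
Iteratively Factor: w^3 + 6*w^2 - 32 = (w - 2)*(w^2 + 8*w + 16) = (w - 2)*(w + 4)*(w + 4)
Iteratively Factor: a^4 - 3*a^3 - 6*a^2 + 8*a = (a - 4)*(a^3 + a^2 - 2*a) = a*(a - 4)*(a^2 + a - 2) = a*(a - 4)*(a + 2)*(a - 1)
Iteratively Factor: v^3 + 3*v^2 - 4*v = (v + 4)*(v^2 - v) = v*(v + 4)*(v - 1)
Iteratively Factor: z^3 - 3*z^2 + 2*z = (z - 2)*(z^2 - z) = (z - 2)*(z - 1)*(z)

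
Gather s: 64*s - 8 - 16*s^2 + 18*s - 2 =-16*s^2 + 82*s - 10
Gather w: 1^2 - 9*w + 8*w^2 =8*w^2 - 9*w + 1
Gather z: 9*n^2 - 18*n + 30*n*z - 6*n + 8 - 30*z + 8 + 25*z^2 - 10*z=9*n^2 - 24*n + 25*z^2 + z*(30*n - 40) + 16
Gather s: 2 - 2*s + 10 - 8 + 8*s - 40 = 6*s - 36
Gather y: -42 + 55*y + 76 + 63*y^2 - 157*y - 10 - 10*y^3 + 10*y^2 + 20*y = -10*y^3 + 73*y^2 - 82*y + 24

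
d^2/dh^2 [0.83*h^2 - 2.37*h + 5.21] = 1.66000000000000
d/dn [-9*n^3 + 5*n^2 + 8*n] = -27*n^2 + 10*n + 8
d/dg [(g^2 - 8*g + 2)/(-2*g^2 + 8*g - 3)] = 2*(-4*g^2 + g + 4)/(4*g^4 - 32*g^3 + 76*g^2 - 48*g + 9)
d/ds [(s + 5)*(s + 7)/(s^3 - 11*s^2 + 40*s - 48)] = (-s^3 - 28*s^2 - 45*s + 494)/(s^5 - 18*s^4 + 129*s^3 - 460*s^2 + 816*s - 576)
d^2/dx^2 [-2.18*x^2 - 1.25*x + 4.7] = -4.36000000000000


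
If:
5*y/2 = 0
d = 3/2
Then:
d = 3/2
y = 0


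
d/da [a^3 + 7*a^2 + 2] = a*(3*a + 14)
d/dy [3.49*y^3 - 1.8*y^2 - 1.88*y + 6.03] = 10.47*y^2 - 3.6*y - 1.88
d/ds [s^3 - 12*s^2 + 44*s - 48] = 3*s^2 - 24*s + 44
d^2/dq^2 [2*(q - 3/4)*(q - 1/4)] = 4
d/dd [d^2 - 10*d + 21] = 2*d - 10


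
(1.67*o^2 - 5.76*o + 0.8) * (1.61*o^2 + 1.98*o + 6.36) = 2.6887*o^4 - 5.967*o^3 + 0.5044*o^2 - 35.0496*o + 5.088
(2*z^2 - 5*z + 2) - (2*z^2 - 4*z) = 2 - z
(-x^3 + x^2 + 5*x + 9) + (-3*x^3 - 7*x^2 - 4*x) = -4*x^3 - 6*x^2 + x + 9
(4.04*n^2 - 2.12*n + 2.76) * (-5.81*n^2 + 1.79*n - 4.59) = -23.4724*n^4 + 19.5488*n^3 - 38.374*n^2 + 14.6712*n - 12.6684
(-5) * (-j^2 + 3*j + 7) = 5*j^2 - 15*j - 35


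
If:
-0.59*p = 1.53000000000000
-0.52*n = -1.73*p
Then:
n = -8.63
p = -2.59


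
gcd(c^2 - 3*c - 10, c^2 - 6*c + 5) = c - 5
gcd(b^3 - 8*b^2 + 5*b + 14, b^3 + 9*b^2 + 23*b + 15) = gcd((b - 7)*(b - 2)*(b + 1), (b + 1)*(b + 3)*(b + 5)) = b + 1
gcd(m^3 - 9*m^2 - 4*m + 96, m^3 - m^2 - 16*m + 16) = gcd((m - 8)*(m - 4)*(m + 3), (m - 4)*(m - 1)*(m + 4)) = m - 4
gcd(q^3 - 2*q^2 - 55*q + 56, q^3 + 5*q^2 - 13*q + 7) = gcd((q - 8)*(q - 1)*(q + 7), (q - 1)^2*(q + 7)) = q^2 + 6*q - 7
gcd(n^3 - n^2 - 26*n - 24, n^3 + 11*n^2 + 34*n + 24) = n^2 + 5*n + 4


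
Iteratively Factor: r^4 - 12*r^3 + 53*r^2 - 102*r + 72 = (r - 4)*(r^3 - 8*r^2 + 21*r - 18) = (r - 4)*(r - 3)*(r^2 - 5*r + 6) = (r - 4)*(r - 3)*(r - 2)*(r - 3)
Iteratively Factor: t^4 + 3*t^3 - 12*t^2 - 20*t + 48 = (t - 2)*(t^3 + 5*t^2 - 2*t - 24) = (t - 2)^2*(t^2 + 7*t + 12) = (t - 2)^2*(t + 3)*(t + 4)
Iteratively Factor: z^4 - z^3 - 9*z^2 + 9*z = (z - 1)*(z^3 - 9*z) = (z - 1)*(z + 3)*(z^2 - 3*z) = z*(z - 1)*(z + 3)*(z - 3)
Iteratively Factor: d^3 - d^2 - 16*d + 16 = (d - 1)*(d^2 - 16) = (d - 1)*(d + 4)*(d - 4)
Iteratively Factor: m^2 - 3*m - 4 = (m - 4)*(m + 1)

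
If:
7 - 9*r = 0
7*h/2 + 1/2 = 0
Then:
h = -1/7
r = 7/9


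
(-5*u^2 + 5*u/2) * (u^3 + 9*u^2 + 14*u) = -5*u^5 - 85*u^4/2 - 95*u^3/2 + 35*u^2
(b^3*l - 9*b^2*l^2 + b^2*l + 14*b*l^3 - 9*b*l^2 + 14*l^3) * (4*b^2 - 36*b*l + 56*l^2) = 4*b^5*l - 72*b^4*l^2 + 4*b^4*l + 436*b^3*l^3 - 72*b^3*l^2 - 1008*b^2*l^4 + 436*b^2*l^3 + 784*b*l^5 - 1008*b*l^4 + 784*l^5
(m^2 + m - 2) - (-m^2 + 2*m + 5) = 2*m^2 - m - 7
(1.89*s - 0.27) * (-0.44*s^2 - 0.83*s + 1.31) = -0.8316*s^3 - 1.4499*s^2 + 2.7*s - 0.3537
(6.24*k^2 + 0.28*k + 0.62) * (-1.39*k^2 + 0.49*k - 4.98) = -8.6736*k^4 + 2.6684*k^3 - 31.7998*k^2 - 1.0906*k - 3.0876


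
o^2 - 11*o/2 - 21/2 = (o - 7)*(o + 3/2)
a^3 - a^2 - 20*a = a*(a - 5)*(a + 4)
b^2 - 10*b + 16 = (b - 8)*(b - 2)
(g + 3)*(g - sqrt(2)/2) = g^2 - sqrt(2)*g/2 + 3*g - 3*sqrt(2)/2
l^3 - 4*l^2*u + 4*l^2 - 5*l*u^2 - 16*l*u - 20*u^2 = (l + 4)*(l - 5*u)*(l + u)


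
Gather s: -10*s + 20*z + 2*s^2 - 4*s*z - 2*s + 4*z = 2*s^2 + s*(-4*z - 12) + 24*z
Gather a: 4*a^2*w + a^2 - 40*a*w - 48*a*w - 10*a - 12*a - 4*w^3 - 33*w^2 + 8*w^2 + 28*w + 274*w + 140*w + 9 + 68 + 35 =a^2*(4*w + 1) + a*(-88*w - 22) - 4*w^3 - 25*w^2 + 442*w + 112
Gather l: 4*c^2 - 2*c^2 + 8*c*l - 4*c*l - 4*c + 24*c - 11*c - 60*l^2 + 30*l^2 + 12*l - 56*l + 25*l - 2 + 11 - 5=2*c^2 + 9*c - 30*l^2 + l*(4*c - 19) + 4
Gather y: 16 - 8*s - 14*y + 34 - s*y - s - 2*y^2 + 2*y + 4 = -9*s - 2*y^2 + y*(-s - 12) + 54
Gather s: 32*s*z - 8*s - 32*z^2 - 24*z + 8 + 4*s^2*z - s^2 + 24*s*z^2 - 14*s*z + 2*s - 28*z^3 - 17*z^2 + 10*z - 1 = s^2*(4*z - 1) + s*(24*z^2 + 18*z - 6) - 28*z^3 - 49*z^2 - 14*z + 7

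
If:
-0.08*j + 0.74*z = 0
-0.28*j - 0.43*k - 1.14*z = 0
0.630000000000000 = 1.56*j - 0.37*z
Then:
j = 0.41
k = -0.39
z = 0.04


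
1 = 1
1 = 1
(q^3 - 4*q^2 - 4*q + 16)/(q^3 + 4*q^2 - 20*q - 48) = (q - 2)/(q + 6)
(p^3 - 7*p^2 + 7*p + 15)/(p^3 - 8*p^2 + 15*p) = (p + 1)/p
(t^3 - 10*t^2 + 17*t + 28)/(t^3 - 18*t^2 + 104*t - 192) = (t^2 - 6*t - 7)/(t^2 - 14*t + 48)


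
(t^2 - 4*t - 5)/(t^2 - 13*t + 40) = (t + 1)/(t - 8)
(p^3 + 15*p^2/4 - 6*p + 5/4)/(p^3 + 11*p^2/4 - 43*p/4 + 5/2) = (p - 1)/(p - 2)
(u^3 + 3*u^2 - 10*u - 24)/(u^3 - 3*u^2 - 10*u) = (u^2 + u - 12)/(u*(u - 5))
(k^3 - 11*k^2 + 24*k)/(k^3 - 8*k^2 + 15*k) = (k - 8)/(k - 5)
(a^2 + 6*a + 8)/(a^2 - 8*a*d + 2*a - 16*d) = (a + 4)/(a - 8*d)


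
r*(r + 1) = r^2 + r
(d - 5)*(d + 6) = d^2 + d - 30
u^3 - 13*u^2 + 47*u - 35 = (u - 7)*(u - 5)*(u - 1)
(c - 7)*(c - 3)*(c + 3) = c^3 - 7*c^2 - 9*c + 63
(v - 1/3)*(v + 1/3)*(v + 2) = v^3 + 2*v^2 - v/9 - 2/9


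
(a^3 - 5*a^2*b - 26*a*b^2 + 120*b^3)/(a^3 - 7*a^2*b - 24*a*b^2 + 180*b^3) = (a - 4*b)/(a - 6*b)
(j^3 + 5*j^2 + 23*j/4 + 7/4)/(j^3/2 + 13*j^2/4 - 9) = (4*j^3 + 20*j^2 + 23*j + 7)/(2*j^3 + 13*j^2 - 36)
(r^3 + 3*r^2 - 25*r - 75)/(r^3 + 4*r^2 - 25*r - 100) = (r + 3)/(r + 4)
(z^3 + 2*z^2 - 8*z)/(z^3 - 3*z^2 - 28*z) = (z - 2)/(z - 7)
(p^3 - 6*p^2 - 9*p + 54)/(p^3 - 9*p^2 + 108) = (p - 3)/(p - 6)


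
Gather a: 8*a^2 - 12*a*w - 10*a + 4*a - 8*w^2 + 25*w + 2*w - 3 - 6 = 8*a^2 + a*(-12*w - 6) - 8*w^2 + 27*w - 9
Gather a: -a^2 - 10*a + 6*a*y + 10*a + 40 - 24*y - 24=-a^2 + 6*a*y - 24*y + 16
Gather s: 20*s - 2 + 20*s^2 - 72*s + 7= 20*s^2 - 52*s + 5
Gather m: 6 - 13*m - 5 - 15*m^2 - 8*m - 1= -15*m^2 - 21*m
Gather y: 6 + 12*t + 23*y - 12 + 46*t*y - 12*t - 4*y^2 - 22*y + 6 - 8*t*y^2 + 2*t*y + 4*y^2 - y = -8*t*y^2 + 48*t*y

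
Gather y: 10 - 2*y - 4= 6 - 2*y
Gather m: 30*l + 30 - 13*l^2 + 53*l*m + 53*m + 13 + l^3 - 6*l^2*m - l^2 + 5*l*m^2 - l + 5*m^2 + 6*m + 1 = l^3 - 14*l^2 + 29*l + m^2*(5*l + 5) + m*(-6*l^2 + 53*l + 59) + 44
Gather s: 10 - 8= 2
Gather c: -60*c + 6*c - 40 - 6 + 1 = -54*c - 45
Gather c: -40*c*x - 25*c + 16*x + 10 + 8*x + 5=c*(-40*x - 25) + 24*x + 15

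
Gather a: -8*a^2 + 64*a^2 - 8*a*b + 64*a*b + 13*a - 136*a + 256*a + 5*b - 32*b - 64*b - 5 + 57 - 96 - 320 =56*a^2 + a*(56*b + 133) - 91*b - 364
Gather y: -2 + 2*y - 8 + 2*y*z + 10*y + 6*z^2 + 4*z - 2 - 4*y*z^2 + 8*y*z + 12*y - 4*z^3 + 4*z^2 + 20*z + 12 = y*(-4*z^2 + 10*z + 24) - 4*z^3 + 10*z^2 + 24*z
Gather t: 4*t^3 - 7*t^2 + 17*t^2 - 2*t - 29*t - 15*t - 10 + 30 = 4*t^3 + 10*t^2 - 46*t + 20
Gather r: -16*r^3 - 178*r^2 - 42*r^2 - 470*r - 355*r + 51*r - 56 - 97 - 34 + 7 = -16*r^3 - 220*r^2 - 774*r - 180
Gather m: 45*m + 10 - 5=45*m + 5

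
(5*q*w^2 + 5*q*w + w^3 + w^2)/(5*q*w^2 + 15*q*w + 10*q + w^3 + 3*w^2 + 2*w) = w/(w + 2)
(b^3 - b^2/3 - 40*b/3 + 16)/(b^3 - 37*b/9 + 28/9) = 3*(b^2 + b - 12)/(3*b^2 + 4*b - 7)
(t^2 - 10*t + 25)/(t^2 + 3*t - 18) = (t^2 - 10*t + 25)/(t^2 + 3*t - 18)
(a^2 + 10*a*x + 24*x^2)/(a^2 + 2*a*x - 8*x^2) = (-a - 6*x)/(-a + 2*x)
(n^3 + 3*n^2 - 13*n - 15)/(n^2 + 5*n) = n - 2 - 3/n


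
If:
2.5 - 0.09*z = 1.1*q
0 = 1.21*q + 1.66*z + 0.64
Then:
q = 2.45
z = -2.17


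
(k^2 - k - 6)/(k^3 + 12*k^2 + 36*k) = (k^2 - k - 6)/(k*(k^2 + 12*k + 36))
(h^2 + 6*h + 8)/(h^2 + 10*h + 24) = (h + 2)/(h + 6)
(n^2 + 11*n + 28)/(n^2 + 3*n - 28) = (n + 4)/(n - 4)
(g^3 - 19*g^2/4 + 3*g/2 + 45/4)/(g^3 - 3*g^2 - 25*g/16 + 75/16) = 4*(g - 3)/(4*g - 5)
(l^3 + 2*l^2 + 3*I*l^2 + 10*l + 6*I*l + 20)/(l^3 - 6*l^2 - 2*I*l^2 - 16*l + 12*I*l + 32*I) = (l + 5*I)/(l - 8)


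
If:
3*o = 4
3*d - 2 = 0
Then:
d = 2/3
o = 4/3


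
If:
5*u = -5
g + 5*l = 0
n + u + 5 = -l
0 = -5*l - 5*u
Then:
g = -5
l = 1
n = -5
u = -1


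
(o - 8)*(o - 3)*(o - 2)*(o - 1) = o^4 - 14*o^3 + 59*o^2 - 94*o + 48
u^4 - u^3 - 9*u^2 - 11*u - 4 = (u - 4)*(u + 1)^3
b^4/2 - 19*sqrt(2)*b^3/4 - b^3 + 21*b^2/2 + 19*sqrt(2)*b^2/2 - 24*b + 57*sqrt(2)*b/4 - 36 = (b/2 + 1/2)*(b - 3)*(b - 8*sqrt(2))*(b - 3*sqrt(2)/2)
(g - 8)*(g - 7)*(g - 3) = g^3 - 18*g^2 + 101*g - 168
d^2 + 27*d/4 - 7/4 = (d - 1/4)*(d + 7)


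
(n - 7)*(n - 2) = n^2 - 9*n + 14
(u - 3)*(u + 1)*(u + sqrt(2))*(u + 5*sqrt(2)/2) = u^4 - 2*u^3 + 7*sqrt(2)*u^3/2 - 7*sqrt(2)*u^2 + 2*u^2 - 21*sqrt(2)*u/2 - 10*u - 15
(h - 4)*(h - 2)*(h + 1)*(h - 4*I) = h^4 - 5*h^3 - 4*I*h^3 + 2*h^2 + 20*I*h^2 + 8*h - 8*I*h - 32*I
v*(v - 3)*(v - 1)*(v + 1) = v^4 - 3*v^3 - v^2 + 3*v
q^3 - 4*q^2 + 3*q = q*(q - 3)*(q - 1)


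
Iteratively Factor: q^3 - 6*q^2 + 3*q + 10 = (q - 5)*(q^2 - q - 2) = (q - 5)*(q + 1)*(q - 2)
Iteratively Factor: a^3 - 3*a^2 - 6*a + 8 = (a - 1)*(a^2 - 2*a - 8) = (a - 1)*(a + 2)*(a - 4)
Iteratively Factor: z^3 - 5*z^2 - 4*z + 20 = (z - 2)*(z^2 - 3*z - 10) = (z - 5)*(z - 2)*(z + 2)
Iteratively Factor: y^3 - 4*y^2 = (y)*(y^2 - 4*y) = y^2*(y - 4)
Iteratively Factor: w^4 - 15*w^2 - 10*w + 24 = (w - 4)*(w^3 + 4*w^2 + w - 6) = (w - 4)*(w + 3)*(w^2 + w - 2) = (w - 4)*(w + 2)*(w + 3)*(w - 1)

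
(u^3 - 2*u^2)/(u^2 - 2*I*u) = u*(u - 2)/(u - 2*I)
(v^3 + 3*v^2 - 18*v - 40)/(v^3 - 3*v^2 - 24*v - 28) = (v^2 + v - 20)/(v^2 - 5*v - 14)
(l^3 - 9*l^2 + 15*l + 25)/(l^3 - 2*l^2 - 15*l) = (l^2 - 4*l - 5)/(l*(l + 3))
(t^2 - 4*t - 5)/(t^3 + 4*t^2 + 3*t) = (t - 5)/(t*(t + 3))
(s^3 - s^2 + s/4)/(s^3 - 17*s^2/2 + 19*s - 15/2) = s*(2*s - 1)/(2*(s^2 - 8*s + 15))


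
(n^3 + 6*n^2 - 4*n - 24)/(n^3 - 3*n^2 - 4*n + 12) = (n + 6)/(n - 3)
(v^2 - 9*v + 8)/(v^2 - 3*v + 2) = (v - 8)/(v - 2)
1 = 1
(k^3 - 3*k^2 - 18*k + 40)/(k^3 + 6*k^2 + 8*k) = (k^2 - 7*k + 10)/(k*(k + 2))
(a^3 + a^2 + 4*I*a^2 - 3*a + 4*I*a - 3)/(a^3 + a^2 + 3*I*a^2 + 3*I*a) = (a + I)/a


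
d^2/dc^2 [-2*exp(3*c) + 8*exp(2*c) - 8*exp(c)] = (-18*exp(2*c) + 32*exp(c) - 8)*exp(c)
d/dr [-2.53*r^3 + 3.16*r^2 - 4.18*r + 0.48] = -7.59*r^2 + 6.32*r - 4.18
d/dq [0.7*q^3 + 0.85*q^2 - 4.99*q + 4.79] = 2.1*q^2 + 1.7*q - 4.99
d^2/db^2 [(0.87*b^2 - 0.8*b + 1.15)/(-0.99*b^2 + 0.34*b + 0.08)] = (-8.88178419700125e-16*b^4 + 0.982475999999999*b^3 - 7.176114*b^2 + 2.7027*b - 0.502696)/(0.970299*b^6 - 0.999702*b^5 + 0.108108*b^4 + 0.122264*b^3 - 0.008736*b^2 - 0.006528*b - 0.000512)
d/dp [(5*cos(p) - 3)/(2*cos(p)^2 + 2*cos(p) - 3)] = (10*cos(p)^2 - 12*cos(p) + 9)*sin(p)/(2*cos(p) + cos(2*p) - 2)^2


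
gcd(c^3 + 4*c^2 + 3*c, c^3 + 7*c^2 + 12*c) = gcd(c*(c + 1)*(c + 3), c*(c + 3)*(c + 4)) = c^2 + 3*c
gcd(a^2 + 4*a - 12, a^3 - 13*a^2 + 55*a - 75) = 1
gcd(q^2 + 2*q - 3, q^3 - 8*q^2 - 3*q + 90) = q + 3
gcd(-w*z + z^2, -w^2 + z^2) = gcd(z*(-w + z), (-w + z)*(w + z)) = -w + z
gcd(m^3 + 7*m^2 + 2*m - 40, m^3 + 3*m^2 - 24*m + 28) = m - 2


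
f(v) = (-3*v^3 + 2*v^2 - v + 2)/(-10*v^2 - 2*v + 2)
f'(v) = (20*v + 2)*(-3*v^3 + 2*v^2 - v + 2)/(-10*v^2 - 2*v + 2)^2 + (-9*v^2 + 4*v - 1)/(-10*v^2 - 2*v + 2) = (15*v^4 + 6*v^3 - 16*v^2 + 24*v + 1)/(2*(25*v^4 + 10*v^3 - 9*v^2 - 2*v + 1))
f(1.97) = 0.37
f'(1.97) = 0.31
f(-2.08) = -1.07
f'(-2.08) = 0.16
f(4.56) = 1.14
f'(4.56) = 0.30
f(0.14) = 1.24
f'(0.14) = 3.50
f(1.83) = 0.33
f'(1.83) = 0.32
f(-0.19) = 1.13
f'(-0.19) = -2.04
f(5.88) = 1.53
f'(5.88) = 0.30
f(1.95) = 0.37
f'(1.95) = 0.31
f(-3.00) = -1.27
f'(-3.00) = 0.25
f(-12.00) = -3.88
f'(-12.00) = 0.30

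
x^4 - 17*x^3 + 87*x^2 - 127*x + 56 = (x - 8)*(x - 7)*(x - 1)^2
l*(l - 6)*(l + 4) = l^3 - 2*l^2 - 24*l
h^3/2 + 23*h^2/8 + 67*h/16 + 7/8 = (h/2 + 1)*(h + 1/4)*(h + 7/2)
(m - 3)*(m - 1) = m^2 - 4*m + 3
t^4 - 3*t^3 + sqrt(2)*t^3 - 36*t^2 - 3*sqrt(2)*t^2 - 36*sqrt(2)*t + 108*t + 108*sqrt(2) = (t - 6)*(t - 3)*(t + 6)*(t + sqrt(2))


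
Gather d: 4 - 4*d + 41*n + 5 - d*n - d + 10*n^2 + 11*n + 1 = d*(-n - 5) + 10*n^2 + 52*n + 10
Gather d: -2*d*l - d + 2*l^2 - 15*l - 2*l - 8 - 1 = d*(-2*l - 1) + 2*l^2 - 17*l - 9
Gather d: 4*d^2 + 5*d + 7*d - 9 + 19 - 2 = 4*d^2 + 12*d + 8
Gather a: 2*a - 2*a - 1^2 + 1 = 0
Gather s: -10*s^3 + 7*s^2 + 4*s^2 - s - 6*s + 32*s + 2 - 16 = -10*s^3 + 11*s^2 + 25*s - 14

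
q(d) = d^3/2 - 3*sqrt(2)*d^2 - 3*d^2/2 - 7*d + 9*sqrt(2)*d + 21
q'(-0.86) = 16.71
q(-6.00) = -328.10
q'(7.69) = 6.11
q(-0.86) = 11.51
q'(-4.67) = 92.08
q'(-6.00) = 128.64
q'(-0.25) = 8.69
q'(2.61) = -14.03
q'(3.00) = -15.23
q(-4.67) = -181.91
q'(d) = 3*d^2/2 - 6*sqrt(2)*d - 3*d - 7 + 9*sqrt(2)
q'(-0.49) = 11.72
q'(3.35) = -15.91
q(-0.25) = 19.20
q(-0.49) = 16.76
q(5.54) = -38.50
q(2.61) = 5.72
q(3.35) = -5.46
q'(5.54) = -11.86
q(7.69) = -47.17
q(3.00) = 0.00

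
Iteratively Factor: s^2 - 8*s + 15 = (s - 5)*(s - 3)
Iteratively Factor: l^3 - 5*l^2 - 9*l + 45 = (l - 5)*(l^2 - 9) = (l - 5)*(l - 3)*(l + 3)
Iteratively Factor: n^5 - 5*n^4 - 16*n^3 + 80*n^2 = (n)*(n^4 - 5*n^3 - 16*n^2 + 80*n) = n^2*(n^3 - 5*n^2 - 16*n + 80) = n^2*(n - 5)*(n^2 - 16) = n^2*(n - 5)*(n + 4)*(n - 4)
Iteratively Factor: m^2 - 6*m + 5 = (m - 1)*(m - 5)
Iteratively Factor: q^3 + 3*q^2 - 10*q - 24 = (q + 4)*(q^2 - q - 6) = (q - 3)*(q + 4)*(q + 2)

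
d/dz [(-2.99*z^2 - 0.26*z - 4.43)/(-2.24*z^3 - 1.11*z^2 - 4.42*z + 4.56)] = (-6.6976*z^4 - 1.1648*z^3 - 16.8424*z^2 - 37.1034*z - 20.7662)/(5.0176*z^6 + 4.9728*z^5 + 21.0337*z^4 - 10.6164*z^3 + 9.4132*z^2 - 40.3104*z + 20.7936)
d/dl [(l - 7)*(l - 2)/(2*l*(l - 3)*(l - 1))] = (-l^4 + 18*l^3 - 75*l^2 + 112*l - 42)/(2*l^2*(l^4 - 8*l^3 + 22*l^2 - 24*l + 9))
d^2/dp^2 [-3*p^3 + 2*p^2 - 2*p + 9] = 4 - 18*p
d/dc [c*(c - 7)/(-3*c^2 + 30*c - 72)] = (c^2 - 16*c + 56)/(c^4 - 20*c^3 + 148*c^2 - 480*c + 576)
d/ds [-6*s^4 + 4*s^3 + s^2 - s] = -24*s^3 + 12*s^2 + 2*s - 1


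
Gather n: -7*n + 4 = 4 - 7*n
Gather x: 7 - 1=6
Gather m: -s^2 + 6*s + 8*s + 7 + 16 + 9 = -s^2 + 14*s + 32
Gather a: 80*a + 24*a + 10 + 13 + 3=104*a + 26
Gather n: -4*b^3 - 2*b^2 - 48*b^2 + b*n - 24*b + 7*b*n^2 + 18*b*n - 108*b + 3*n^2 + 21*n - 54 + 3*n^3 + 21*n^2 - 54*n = -4*b^3 - 50*b^2 - 132*b + 3*n^3 + n^2*(7*b + 24) + n*(19*b - 33) - 54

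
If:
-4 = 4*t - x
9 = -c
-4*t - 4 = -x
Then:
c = -9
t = x/4 - 1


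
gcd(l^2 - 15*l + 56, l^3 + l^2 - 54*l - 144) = l - 8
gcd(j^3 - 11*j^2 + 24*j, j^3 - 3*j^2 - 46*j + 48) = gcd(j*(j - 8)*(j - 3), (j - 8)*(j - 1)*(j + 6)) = j - 8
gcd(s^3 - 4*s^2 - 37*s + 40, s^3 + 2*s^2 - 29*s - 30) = 1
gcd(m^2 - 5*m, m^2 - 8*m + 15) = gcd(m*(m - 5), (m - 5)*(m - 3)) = m - 5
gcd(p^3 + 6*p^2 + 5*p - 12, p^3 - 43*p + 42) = p - 1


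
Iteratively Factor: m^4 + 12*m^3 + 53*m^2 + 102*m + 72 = (m + 3)*(m^3 + 9*m^2 + 26*m + 24) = (m + 2)*(m + 3)*(m^2 + 7*m + 12) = (m + 2)*(m + 3)*(m + 4)*(m + 3)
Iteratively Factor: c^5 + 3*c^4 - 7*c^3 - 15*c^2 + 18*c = (c - 2)*(c^4 + 5*c^3 + 3*c^2 - 9*c) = (c - 2)*(c + 3)*(c^3 + 2*c^2 - 3*c) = (c - 2)*(c - 1)*(c + 3)*(c^2 + 3*c) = c*(c - 2)*(c - 1)*(c + 3)*(c + 3)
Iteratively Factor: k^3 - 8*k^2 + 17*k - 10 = (k - 2)*(k^2 - 6*k + 5) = (k - 2)*(k - 1)*(k - 5)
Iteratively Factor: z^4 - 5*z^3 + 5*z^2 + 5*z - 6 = (z - 1)*(z^3 - 4*z^2 + z + 6) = (z - 3)*(z - 1)*(z^2 - z - 2) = (z - 3)*(z - 1)*(z + 1)*(z - 2)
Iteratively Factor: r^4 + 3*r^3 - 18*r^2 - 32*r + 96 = (r - 3)*(r^3 + 6*r^2 - 32) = (r - 3)*(r + 4)*(r^2 + 2*r - 8) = (r - 3)*(r + 4)^2*(r - 2)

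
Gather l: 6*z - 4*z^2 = -4*z^2 + 6*z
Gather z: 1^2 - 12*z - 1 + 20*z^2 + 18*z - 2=20*z^2 + 6*z - 2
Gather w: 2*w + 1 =2*w + 1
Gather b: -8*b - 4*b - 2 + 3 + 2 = 3 - 12*b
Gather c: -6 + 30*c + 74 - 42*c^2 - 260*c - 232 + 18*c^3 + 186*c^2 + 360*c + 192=18*c^3 + 144*c^2 + 130*c + 28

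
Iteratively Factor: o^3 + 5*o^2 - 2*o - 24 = (o + 3)*(o^2 + 2*o - 8) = (o + 3)*(o + 4)*(o - 2)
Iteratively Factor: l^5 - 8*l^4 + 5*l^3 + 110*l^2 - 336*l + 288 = (l - 3)*(l^4 - 5*l^3 - 10*l^2 + 80*l - 96) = (l - 3)*(l - 2)*(l^3 - 3*l^2 - 16*l + 48) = (l - 3)*(l - 2)*(l + 4)*(l^2 - 7*l + 12) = (l - 4)*(l - 3)*(l - 2)*(l + 4)*(l - 3)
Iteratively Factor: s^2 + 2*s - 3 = (s - 1)*(s + 3)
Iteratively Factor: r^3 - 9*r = (r - 3)*(r^2 + 3*r) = (r - 3)*(r + 3)*(r)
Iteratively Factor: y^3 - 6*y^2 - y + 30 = (y - 3)*(y^2 - 3*y - 10) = (y - 5)*(y - 3)*(y + 2)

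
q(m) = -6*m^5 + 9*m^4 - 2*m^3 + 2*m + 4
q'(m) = -30*m^4 + 36*m^3 - 6*m^2 + 2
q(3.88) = -3341.41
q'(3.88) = -4784.58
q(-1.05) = 22.81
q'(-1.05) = -82.75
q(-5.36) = 34274.31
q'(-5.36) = -30475.74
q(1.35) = 4.77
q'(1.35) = -20.01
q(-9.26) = 476260.67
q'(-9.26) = -249676.83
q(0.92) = 6.78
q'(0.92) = 3.46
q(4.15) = -4846.82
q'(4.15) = -6426.73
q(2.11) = -83.11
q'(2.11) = -281.17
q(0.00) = 4.00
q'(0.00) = 2.00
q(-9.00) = 414787.00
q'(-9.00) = -223558.00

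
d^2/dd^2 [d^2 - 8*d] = 2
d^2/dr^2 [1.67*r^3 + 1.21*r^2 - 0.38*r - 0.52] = 10.02*r + 2.42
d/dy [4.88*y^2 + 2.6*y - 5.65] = 9.76*y + 2.6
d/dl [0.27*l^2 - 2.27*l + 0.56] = 0.54*l - 2.27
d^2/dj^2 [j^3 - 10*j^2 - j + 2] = 6*j - 20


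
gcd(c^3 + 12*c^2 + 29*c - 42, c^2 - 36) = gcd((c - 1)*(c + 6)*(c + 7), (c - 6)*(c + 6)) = c + 6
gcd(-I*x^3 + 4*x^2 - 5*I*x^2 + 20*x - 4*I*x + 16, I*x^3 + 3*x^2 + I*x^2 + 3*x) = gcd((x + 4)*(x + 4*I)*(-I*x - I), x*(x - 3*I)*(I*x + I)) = x + 1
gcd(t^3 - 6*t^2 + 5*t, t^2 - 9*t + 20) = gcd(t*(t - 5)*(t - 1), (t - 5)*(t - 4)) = t - 5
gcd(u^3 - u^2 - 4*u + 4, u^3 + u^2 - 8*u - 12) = u + 2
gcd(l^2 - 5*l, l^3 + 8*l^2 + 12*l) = l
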